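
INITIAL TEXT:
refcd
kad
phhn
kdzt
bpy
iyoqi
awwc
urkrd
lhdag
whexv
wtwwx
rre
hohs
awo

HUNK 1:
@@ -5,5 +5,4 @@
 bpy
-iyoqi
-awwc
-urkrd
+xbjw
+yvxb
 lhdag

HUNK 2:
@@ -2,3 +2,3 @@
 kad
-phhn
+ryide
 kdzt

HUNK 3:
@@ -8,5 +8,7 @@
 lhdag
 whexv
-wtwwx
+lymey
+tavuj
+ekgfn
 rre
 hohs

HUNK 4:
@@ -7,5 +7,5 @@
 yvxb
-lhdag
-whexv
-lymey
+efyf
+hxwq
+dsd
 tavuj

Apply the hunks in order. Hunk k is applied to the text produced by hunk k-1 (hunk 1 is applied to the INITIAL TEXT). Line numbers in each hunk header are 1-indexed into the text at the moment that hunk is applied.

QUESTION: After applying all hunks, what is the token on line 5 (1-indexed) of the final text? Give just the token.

Answer: bpy

Derivation:
Hunk 1: at line 5 remove [iyoqi,awwc,urkrd] add [xbjw,yvxb] -> 13 lines: refcd kad phhn kdzt bpy xbjw yvxb lhdag whexv wtwwx rre hohs awo
Hunk 2: at line 2 remove [phhn] add [ryide] -> 13 lines: refcd kad ryide kdzt bpy xbjw yvxb lhdag whexv wtwwx rre hohs awo
Hunk 3: at line 8 remove [wtwwx] add [lymey,tavuj,ekgfn] -> 15 lines: refcd kad ryide kdzt bpy xbjw yvxb lhdag whexv lymey tavuj ekgfn rre hohs awo
Hunk 4: at line 7 remove [lhdag,whexv,lymey] add [efyf,hxwq,dsd] -> 15 lines: refcd kad ryide kdzt bpy xbjw yvxb efyf hxwq dsd tavuj ekgfn rre hohs awo
Final line 5: bpy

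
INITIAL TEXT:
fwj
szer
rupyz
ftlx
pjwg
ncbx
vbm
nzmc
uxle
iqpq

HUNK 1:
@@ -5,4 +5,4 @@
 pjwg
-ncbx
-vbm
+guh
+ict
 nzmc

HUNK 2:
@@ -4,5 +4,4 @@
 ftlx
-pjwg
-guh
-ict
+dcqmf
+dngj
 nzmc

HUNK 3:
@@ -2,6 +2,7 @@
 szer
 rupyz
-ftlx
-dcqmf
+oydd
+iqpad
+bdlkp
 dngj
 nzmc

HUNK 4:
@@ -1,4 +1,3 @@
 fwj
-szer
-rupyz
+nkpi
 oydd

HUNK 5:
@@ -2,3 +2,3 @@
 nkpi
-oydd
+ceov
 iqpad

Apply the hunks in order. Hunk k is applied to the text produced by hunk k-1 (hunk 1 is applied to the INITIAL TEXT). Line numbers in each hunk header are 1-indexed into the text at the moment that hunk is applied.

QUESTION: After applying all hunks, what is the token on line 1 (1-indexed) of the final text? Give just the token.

Answer: fwj

Derivation:
Hunk 1: at line 5 remove [ncbx,vbm] add [guh,ict] -> 10 lines: fwj szer rupyz ftlx pjwg guh ict nzmc uxle iqpq
Hunk 2: at line 4 remove [pjwg,guh,ict] add [dcqmf,dngj] -> 9 lines: fwj szer rupyz ftlx dcqmf dngj nzmc uxle iqpq
Hunk 3: at line 2 remove [ftlx,dcqmf] add [oydd,iqpad,bdlkp] -> 10 lines: fwj szer rupyz oydd iqpad bdlkp dngj nzmc uxle iqpq
Hunk 4: at line 1 remove [szer,rupyz] add [nkpi] -> 9 lines: fwj nkpi oydd iqpad bdlkp dngj nzmc uxle iqpq
Hunk 5: at line 2 remove [oydd] add [ceov] -> 9 lines: fwj nkpi ceov iqpad bdlkp dngj nzmc uxle iqpq
Final line 1: fwj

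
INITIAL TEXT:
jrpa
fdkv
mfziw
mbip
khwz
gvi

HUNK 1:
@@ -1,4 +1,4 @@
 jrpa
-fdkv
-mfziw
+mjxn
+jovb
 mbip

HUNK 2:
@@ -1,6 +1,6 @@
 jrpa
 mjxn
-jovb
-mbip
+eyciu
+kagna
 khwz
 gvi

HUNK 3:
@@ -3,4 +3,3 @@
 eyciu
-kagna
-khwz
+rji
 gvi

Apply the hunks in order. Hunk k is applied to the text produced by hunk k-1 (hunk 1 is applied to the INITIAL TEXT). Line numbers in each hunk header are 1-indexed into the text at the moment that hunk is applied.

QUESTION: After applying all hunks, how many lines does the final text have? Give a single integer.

Answer: 5

Derivation:
Hunk 1: at line 1 remove [fdkv,mfziw] add [mjxn,jovb] -> 6 lines: jrpa mjxn jovb mbip khwz gvi
Hunk 2: at line 1 remove [jovb,mbip] add [eyciu,kagna] -> 6 lines: jrpa mjxn eyciu kagna khwz gvi
Hunk 3: at line 3 remove [kagna,khwz] add [rji] -> 5 lines: jrpa mjxn eyciu rji gvi
Final line count: 5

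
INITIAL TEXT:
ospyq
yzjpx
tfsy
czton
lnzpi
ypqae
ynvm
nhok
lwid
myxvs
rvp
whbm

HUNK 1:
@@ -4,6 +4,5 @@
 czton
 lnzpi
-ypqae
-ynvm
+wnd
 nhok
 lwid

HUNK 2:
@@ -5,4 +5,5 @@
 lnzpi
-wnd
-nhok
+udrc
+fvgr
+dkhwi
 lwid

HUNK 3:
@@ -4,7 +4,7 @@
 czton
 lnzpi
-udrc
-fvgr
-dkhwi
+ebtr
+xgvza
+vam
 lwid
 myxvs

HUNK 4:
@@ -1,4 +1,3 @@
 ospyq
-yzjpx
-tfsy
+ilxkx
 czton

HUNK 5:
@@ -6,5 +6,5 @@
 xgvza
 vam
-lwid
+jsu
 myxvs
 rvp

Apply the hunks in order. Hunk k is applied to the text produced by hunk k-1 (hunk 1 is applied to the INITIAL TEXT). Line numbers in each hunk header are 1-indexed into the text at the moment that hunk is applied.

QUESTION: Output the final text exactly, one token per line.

Hunk 1: at line 4 remove [ypqae,ynvm] add [wnd] -> 11 lines: ospyq yzjpx tfsy czton lnzpi wnd nhok lwid myxvs rvp whbm
Hunk 2: at line 5 remove [wnd,nhok] add [udrc,fvgr,dkhwi] -> 12 lines: ospyq yzjpx tfsy czton lnzpi udrc fvgr dkhwi lwid myxvs rvp whbm
Hunk 3: at line 4 remove [udrc,fvgr,dkhwi] add [ebtr,xgvza,vam] -> 12 lines: ospyq yzjpx tfsy czton lnzpi ebtr xgvza vam lwid myxvs rvp whbm
Hunk 4: at line 1 remove [yzjpx,tfsy] add [ilxkx] -> 11 lines: ospyq ilxkx czton lnzpi ebtr xgvza vam lwid myxvs rvp whbm
Hunk 5: at line 6 remove [lwid] add [jsu] -> 11 lines: ospyq ilxkx czton lnzpi ebtr xgvza vam jsu myxvs rvp whbm

Answer: ospyq
ilxkx
czton
lnzpi
ebtr
xgvza
vam
jsu
myxvs
rvp
whbm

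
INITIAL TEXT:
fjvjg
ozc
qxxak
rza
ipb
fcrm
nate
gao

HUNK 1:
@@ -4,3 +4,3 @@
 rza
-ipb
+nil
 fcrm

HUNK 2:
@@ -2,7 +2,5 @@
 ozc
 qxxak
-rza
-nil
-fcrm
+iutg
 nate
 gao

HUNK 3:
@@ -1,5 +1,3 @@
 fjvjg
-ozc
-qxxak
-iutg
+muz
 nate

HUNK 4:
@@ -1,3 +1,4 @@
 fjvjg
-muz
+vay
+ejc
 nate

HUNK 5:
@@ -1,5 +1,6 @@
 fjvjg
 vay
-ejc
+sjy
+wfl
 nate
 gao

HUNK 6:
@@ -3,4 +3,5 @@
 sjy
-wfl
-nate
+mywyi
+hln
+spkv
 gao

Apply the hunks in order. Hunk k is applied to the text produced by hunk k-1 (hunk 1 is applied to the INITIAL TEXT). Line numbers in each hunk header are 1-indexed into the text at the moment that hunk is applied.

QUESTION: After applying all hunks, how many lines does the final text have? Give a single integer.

Hunk 1: at line 4 remove [ipb] add [nil] -> 8 lines: fjvjg ozc qxxak rza nil fcrm nate gao
Hunk 2: at line 2 remove [rza,nil,fcrm] add [iutg] -> 6 lines: fjvjg ozc qxxak iutg nate gao
Hunk 3: at line 1 remove [ozc,qxxak,iutg] add [muz] -> 4 lines: fjvjg muz nate gao
Hunk 4: at line 1 remove [muz] add [vay,ejc] -> 5 lines: fjvjg vay ejc nate gao
Hunk 5: at line 1 remove [ejc] add [sjy,wfl] -> 6 lines: fjvjg vay sjy wfl nate gao
Hunk 6: at line 3 remove [wfl,nate] add [mywyi,hln,spkv] -> 7 lines: fjvjg vay sjy mywyi hln spkv gao
Final line count: 7

Answer: 7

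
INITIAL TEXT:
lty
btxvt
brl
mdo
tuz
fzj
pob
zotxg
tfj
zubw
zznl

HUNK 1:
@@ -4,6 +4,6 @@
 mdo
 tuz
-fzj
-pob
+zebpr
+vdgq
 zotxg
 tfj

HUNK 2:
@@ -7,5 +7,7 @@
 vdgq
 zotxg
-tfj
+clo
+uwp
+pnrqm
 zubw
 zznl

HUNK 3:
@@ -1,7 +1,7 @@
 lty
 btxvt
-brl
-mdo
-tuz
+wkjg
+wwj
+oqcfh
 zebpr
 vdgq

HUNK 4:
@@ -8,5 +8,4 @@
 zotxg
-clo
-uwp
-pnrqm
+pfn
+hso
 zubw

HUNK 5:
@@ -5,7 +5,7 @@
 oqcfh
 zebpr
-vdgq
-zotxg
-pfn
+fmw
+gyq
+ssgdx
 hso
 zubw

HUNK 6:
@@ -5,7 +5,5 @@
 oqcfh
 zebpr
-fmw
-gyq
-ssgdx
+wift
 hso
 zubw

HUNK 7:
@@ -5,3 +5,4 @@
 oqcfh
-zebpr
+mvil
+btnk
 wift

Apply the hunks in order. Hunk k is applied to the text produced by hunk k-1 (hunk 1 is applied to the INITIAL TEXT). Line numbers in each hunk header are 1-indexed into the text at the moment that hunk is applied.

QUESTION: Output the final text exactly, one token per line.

Answer: lty
btxvt
wkjg
wwj
oqcfh
mvil
btnk
wift
hso
zubw
zznl

Derivation:
Hunk 1: at line 4 remove [fzj,pob] add [zebpr,vdgq] -> 11 lines: lty btxvt brl mdo tuz zebpr vdgq zotxg tfj zubw zznl
Hunk 2: at line 7 remove [tfj] add [clo,uwp,pnrqm] -> 13 lines: lty btxvt brl mdo tuz zebpr vdgq zotxg clo uwp pnrqm zubw zznl
Hunk 3: at line 1 remove [brl,mdo,tuz] add [wkjg,wwj,oqcfh] -> 13 lines: lty btxvt wkjg wwj oqcfh zebpr vdgq zotxg clo uwp pnrqm zubw zznl
Hunk 4: at line 8 remove [clo,uwp,pnrqm] add [pfn,hso] -> 12 lines: lty btxvt wkjg wwj oqcfh zebpr vdgq zotxg pfn hso zubw zznl
Hunk 5: at line 5 remove [vdgq,zotxg,pfn] add [fmw,gyq,ssgdx] -> 12 lines: lty btxvt wkjg wwj oqcfh zebpr fmw gyq ssgdx hso zubw zznl
Hunk 6: at line 5 remove [fmw,gyq,ssgdx] add [wift] -> 10 lines: lty btxvt wkjg wwj oqcfh zebpr wift hso zubw zznl
Hunk 7: at line 5 remove [zebpr] add [mvil,btnk] -> 11 lines: lty btxvt wkjg wwj oqcfh mvil btnk wift hso zubw zznl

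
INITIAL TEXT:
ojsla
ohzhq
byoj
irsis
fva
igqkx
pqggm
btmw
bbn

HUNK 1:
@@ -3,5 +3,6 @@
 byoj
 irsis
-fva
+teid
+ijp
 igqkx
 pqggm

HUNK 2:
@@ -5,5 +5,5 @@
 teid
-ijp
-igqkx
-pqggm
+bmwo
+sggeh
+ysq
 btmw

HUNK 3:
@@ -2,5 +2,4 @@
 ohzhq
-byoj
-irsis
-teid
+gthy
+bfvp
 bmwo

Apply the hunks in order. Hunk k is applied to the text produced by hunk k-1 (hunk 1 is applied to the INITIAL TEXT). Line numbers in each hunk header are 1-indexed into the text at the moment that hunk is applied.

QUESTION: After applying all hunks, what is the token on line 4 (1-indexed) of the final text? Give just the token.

Hunk 1: at line 3 remove [fva] add [teid,ijp] -> 10 lines: ojsla ohzhq byoj irsis teid ijp igqkx pqggm btmw bbn
Hunk 2: at line 5 remove [ijp,igqkx,pqggm] add [bmwo,sggeh,ysq] -> 10 lines: ojsla ohzhq byoj irsis teid bmwo sggeh ysq btmw bbn
Hunk 3: at line 2 remove [byoj,irsis,teid] add [gthy,bfvp] -> 9 lines: ojsla ohzhq gthy bfvp bmwo sggeh ysq btmw bbn
Final line 4: bfvp

Answer: bfvp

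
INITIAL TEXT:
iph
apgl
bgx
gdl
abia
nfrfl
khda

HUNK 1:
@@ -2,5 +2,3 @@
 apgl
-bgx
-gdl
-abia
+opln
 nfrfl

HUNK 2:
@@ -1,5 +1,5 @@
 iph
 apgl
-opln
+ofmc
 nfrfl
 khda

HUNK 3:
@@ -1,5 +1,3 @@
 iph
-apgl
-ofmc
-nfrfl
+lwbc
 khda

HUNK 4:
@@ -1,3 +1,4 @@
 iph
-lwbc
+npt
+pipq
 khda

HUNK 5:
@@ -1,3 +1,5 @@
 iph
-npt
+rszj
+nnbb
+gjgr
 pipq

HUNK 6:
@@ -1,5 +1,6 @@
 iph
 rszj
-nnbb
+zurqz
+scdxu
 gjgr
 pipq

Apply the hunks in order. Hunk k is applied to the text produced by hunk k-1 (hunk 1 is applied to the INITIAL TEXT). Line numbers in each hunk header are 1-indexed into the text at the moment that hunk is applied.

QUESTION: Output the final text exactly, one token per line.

Answer: iph
rszj
zurqz
scdxu
gjgr
pipq
khda

Derivation:
Hunk 1: at line 2 remove [bgx,gdl,abia] add [opln] -> 5 lines: iph apgl opln nfrfl khda
Hunk 2: at line 1 remove [opln] add [ofmc] -> 5 lines: iph apgl ofmc nfrfl khda
Hunk 3: at line 1 remove [apgl,ofmc,nfrfl] add [lwbc] -> 3 lines: iph lwbc khda
Hunk 4: at line 1 remove [lwbc] add [npt,pipq] -> 4 lines: iph npt pipq khda
Hunk 5: at line 1 remove [npt] add [rszj,nnbb,gjgr] -> 6 lines: iph rszj nnbb gjgr pipq khda
Hunk 6: at line 1 remove [nnbb] add [zurqz,scdxu] -> 7 lines: iph rszj zurqz scdxu gjgr pipq khda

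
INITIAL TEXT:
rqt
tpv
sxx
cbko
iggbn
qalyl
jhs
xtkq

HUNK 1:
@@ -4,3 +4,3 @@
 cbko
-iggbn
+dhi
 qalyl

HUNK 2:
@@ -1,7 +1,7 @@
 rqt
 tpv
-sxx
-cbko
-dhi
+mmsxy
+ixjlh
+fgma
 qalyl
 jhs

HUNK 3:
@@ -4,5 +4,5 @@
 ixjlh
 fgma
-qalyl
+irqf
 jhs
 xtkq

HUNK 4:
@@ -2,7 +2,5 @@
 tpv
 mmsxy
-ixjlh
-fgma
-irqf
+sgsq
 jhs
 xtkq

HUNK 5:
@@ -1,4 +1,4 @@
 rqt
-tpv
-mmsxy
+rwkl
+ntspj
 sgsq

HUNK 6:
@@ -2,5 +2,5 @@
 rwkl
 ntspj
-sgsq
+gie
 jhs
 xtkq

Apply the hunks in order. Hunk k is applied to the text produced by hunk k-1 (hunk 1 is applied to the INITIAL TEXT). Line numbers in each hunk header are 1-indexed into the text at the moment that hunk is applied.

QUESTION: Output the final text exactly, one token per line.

Hunk 1: at line 4 remove [iggbn] add [dhi] -> 8 lines: rqt tpv sxx cbko dhi qalyl jhs xtkq
Hunk 2: at line 1 remove [sxx,cbko,dhi] add [mmsxy,ixjlh,fgma] -> 8 lines: rqt tpv mmsxy ixjlh fgma qalyl jhs xtkq
Hunk 3: at line 4 remove [qalyl] add [irqf] -> 8 lines: rqt tpv mmsxy ixjlh fgma irqf jhs xtkq
Hunk 4: at line 2 remove [ixjlh,fgma,irqf] add [sgsq] -> 6 lines: rqt tpv mmsxy sgsq jhs xtkq
Hunk 5: at line 1 remove [tpv,mmsxy] add [rwkl,ntspj] -> 6 lines: rqt rwkl ntspj sgsq jhs xtkq
Hunk 6: at line 2 remove [sgsq] add [gie] -> 6 lines: rqt rwkl ntspj gie jhs xtkq

Answer: rqt
rwkl
ntspj
gie
jhs
xtkq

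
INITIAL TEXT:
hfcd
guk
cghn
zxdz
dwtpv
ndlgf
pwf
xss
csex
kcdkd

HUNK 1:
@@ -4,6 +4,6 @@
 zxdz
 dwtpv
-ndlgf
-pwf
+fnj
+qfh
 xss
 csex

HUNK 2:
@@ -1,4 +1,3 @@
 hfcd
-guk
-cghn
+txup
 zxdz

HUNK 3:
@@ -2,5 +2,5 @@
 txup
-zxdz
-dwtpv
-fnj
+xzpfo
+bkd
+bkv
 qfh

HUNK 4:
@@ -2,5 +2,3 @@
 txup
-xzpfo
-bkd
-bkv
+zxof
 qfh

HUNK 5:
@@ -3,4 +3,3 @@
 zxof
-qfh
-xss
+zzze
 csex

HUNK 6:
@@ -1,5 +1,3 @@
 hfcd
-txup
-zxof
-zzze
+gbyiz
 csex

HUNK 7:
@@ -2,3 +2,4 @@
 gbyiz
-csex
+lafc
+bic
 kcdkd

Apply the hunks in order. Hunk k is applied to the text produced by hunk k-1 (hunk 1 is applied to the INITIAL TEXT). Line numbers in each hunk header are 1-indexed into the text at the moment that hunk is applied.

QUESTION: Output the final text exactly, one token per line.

Hunk 1: at line 4 remove [ndlgf,pwf] add [fnj,qfh] -> 10 lines: hfcd guk cghn zxdz dwtpv fnj qfh xss csex kcdkd
Hunk 2: at line 1 remove [guk,cghn] add [txup] -> 9 lines: hfcd txup zxdz dwtpv fnj qfh xss csex kcdkd
Hunk 3: at line 2 remove [zxdz,dwtpv,fnj] add [xzpfo,bkd,bkv] -> 9 lines: hfcd txup xzpfo bkd bkv qfh xss csex kcdkd
Hunk 4: at line 2 remove [xzpfo,bkd,bkv] add [zxof] -> 7 lines: hfcd txup zxof qfh xss csex kcdkd
Hunk 5: at line 3 remove [qfh,xss] add [zzze] -> 6 lines: hfcd txup zxof zzze csex kcdkd
Hunk 6: at line 1 remove [txup,zxof,zzze] add [gbyiz] -> 4 lines: hfcd gbyiz csex kcdkd
Hunk 7: at line 2 remove [csex] add [lafc,bic] -> 5 lines: hfcd gbyiz lafc bic kcdkd

Answer: hfcd
gbyiz
lafc
bic
kcdkd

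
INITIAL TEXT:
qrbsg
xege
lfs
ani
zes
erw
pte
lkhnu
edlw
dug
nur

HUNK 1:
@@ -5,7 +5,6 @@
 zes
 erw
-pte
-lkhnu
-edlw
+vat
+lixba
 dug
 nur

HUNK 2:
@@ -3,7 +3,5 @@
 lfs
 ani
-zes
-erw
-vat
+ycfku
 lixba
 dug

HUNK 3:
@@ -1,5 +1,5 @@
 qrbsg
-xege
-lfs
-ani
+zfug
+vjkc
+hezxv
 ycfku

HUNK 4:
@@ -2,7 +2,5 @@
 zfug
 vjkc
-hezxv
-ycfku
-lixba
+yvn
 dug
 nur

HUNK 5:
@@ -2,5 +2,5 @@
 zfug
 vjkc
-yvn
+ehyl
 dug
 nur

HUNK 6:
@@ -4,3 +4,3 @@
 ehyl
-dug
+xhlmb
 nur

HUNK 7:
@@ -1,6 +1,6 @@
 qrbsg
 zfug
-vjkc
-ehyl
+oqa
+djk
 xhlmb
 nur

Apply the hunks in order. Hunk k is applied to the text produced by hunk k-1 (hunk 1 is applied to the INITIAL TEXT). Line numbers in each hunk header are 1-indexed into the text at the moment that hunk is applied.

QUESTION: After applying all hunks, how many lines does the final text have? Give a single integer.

Hunk 1: at line 5 remove [pte,lkhnu,edlw] add [vat,lixba] -> 10 lines: qrbsg xege lfs ani zes erw vat lixba dug nur
Hunk 2: at line 3 remove [zes,erw,vat] add [ycfku] -> 8 lines: qrbsg xege lfs ani ycfku lixba dug nur
Hunk 3: at line 1 remove [xege,lfs,ani] add [zfug,vjkc,hezxv] -> 8 lines: qrbsg zfug vjkc hezxv ycfku lixba dug nur
Hunk 4: at line 2 remove [hezxv,ycfku,lixba] add [yvn] -> 6 lines: qrbsg zfug vjkc yvn dug nur
Hunk 5: at line 2 remove [yvn] add [ehyl] -> 6 lines: qrbsg zfug vjkc ehyl dug nur
Hunk 6: at line 4 remove [dug] add [xhlmb] -> 6 lines: qrbsg zfug vjkc ehyl xhlmb nur
Hunk 7: at line 1 remove [vjkc,ehyl] add [oqa,djk] -> 6 lines: qrbsg zfug oqa djk xhlmb nur
Final line count: 6

Answer: 6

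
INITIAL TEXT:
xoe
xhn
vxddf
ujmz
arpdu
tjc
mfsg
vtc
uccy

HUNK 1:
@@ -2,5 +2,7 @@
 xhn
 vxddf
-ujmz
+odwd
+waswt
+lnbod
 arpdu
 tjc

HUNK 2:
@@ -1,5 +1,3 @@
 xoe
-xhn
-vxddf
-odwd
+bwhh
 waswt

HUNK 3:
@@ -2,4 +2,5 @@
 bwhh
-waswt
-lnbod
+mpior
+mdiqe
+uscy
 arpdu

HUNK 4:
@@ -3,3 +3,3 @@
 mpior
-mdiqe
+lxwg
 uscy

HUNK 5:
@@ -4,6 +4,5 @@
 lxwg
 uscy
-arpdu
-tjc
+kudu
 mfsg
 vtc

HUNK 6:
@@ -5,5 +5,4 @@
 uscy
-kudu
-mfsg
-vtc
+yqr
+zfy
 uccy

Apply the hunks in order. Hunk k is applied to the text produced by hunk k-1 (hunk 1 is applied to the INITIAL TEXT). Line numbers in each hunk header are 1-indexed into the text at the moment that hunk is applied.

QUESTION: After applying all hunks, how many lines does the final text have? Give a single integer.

Hunk 1: at line 2 remove [ujmz] add [odwd,waswt,lnbod] -> 11 lines: xoe xhn vxddf odwd waswt lnbod arpdu tjc mfsg vtc uccy
Hunk 2: at line 1 remove [xhn,vxddf,odwd] add [bwhh] -> 9 lines: xoe bwhh waswt lnbod arpdu tjc mfsg vtc uccy
Hunk 3: at line 2 remove [waswt,lnbod] add [mpior,mdiqe,uscy] -> 10 lines: xoe bwhh mpior mdiqe uscy arpdu tjc mfsg vtc uccy
Hunk 4: at line 3 remove [mdiqe] add [lxwg] -> 10 lines: xoe bwhh mpior lxwg uscy arpdu tjc mfsg vtc uccy
Hunk 5: at line 4 remove [arpdu,tjc] add [kudu] -> 9 lines: xoe bwhh mpior lxwg uscy kudu mfsg vtc uccy
Hunk 6: at line 5 remove [kudu,mfsg,vtc] add [yqr,zfy] -> 8 lines: xoe bwhh mpior lxwg uscy yqr zfy uccy
Final line count: 8

Answer: 8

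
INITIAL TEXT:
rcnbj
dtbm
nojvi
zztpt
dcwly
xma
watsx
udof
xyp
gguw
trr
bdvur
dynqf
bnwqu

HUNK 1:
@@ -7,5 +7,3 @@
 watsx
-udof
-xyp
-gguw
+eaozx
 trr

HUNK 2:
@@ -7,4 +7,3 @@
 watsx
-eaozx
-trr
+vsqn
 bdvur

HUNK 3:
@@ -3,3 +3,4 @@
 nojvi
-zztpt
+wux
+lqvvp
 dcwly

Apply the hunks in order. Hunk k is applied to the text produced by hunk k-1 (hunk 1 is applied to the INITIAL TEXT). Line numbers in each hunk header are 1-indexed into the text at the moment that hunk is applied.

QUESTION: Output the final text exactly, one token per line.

Answer: rcnbj
dtbm
nojvi
wux
lqvvp
dcwly
xma
watsx
vsqn
bdvur
dynqf
bnwqu

Derivation:
Hunk 1: at line 7 remove [udof,xyp,gguw] add [eaozx] -> 12 lines: rcnbj dtbm nojvi zztpt dcwly xma watsx eaozx trr bdvur dynqf bnwqu
Hunk 2: at line 7 remove [eaozx,trr] add [vsqn] -> 11 lines: rcnbj dtbm nojvi zztpt dcwly xma watsx vsqn bdvur dynqf bnwqu
Hunk 3: at line 3 remove [zztpt] add [wux,lqvvp] -> 12 lines: rcnbj dtbm nojvi wux lqvvp dcwly xma watsx vsqn bdvur dynqf bnwqu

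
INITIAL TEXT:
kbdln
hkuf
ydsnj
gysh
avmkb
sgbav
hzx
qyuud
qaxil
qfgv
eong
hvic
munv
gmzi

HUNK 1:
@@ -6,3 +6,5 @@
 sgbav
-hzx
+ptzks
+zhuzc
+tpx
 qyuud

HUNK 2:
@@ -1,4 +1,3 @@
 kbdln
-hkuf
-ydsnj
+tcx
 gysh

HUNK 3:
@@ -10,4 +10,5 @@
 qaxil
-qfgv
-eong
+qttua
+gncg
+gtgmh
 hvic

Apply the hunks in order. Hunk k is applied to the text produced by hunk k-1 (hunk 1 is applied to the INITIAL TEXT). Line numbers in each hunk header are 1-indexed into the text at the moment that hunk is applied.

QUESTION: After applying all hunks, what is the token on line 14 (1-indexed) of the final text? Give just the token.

Hunk 1: at line 6 remove [hzx] add [ptzks,zhuzc,tpx] -> 16 lines: kbdln hkuf ydsnj gysh avmkb sgbav ptzks zhuzc tpx qyuud qaxil qfgv eong hvic munv gmzi
Hunk 2: at line 1 remove [hkuf,ydsnj] add [tcx] -> 15 lines: kbdln tcx gysh avmkb sgbav ptzks zhuzc tpx qyuud qaxil qfgv eong hvic munv gmzi
Hunk 3: at line 10 remove [qfgv,eong] add [qttua,gncg,gtgmh] -> 16 lines: kbdln tcx gysh avmkb sgbav ptzks zhuzc tpx qyuud qaxil qttua gncg gtgmh hvic munv gmzi
Final line 14: hvic

Answer: hvic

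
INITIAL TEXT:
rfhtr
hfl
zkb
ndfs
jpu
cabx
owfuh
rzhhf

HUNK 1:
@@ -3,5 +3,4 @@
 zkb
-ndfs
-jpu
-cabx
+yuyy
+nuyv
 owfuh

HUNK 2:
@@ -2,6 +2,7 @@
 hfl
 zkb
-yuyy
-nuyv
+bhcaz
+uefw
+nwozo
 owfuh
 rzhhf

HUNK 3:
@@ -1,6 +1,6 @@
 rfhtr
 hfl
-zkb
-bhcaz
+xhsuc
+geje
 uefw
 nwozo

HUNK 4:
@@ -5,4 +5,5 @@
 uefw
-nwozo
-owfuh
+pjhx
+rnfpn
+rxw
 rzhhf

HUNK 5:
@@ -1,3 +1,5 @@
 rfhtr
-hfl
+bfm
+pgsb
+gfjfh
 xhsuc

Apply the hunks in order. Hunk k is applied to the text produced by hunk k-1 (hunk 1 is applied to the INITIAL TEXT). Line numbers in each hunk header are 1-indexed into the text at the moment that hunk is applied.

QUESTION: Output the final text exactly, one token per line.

Answer: rfhtr
bfm
pgsb
gfjfh
xhsuc
geje
uefw
pjhx
rnfpn
rxw
rzhhf

Derivation:
Hunk 1: at line 3 remove [ndfs,jpu,cabx] add [yuyy,nuyv] -> 7 lines: rfhtr hfl zkb yuyy nuyv owfuh rzhhf
Hunk 2: at line 2 remove [yuyy,nuyv] add [bhcaz,uefw,nwozo] -> 8 lines: rfhtr hfl zkb bhcaz uefw nwozo owfuh rzhhf
Hunk 3: at line 1 remove [zkb,bhcaz] add [xhsuc,geje] -> 8 lines: rfhtr hfl xhsuc geje uefw nwozo owfuh rzhhf
Hunk 4: at line 5 remove [nwozo,owfuh] add [pjhx,rnfpn,rxw] -> 9 lines: rfhtr hfl xhsuc geje uefw pjhx rnfpn rxw rzhhf
Hunk 5: at line 1 remove [hfl] add [bfm,pgsb,gfjfh] -> 11 lines: rfhtr bfm pgsb gfjfh xhsuc geje uefw pjhx rnfpn rxw rzhhf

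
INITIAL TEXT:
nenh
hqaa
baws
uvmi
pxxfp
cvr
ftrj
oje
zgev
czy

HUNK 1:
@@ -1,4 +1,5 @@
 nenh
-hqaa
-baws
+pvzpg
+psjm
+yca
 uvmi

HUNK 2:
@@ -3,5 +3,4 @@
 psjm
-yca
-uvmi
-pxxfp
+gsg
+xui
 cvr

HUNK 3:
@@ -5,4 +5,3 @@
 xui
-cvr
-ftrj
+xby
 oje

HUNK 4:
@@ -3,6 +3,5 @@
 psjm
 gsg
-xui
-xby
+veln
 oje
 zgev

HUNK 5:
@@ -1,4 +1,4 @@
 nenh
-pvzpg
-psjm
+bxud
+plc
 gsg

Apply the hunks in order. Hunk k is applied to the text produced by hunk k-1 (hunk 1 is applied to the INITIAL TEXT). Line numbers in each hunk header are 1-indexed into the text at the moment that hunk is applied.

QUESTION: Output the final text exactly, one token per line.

Hunk 1: at line 1 remove [hqaa,baws] add [pvzpg,psjm,yca] -> 11 lines: nenh pvzpg psjm yca uvmi pxxfp cvr ftrj oje zgev czy
Hunk 2: at line 3 remove [yca,uvmi,pxxfp] add [gsg,xui] -> 10 lines: nenh pvzpg psjm gsg xui cvr ftrj oje zgev czy
Hunk 3: at line 5 remove [cvr,ftrj] add [xby] -> 9 lines: nenh pvzpg psjm gsg xui xby oje zgev czy
Hunk 4: at line 3 remove [xui,xby] add [veln] -> 8 lines: nenh pvzpg psjm gsg veln oje zgev czy
Hunk 5: at line 1 remove [pvzpg,psjm] add [bxud,plc] -> 8 lines: nenh bxud plc gsg veln oje zgev czy

Answer: nenh
bxud
plc
gsg
veln
oje
zgev
czy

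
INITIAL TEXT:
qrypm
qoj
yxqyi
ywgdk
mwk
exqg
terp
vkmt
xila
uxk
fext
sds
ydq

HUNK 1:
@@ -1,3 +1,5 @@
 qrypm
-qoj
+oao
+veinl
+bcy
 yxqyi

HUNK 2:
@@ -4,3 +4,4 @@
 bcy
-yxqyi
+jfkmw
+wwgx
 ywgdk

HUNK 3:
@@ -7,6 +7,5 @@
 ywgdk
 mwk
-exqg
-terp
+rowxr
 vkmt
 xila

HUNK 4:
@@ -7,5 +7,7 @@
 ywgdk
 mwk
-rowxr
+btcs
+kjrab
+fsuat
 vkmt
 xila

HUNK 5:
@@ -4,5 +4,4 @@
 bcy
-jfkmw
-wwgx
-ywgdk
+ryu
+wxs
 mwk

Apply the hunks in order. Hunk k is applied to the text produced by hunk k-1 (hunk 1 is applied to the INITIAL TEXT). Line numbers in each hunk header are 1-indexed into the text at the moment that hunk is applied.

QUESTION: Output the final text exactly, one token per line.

Hunk 1: at line 1 remove [qoj] add [oao,veinl,bcy] -> 15 lines: qrypm oao veinl bcy yxqyi ywgdk mwk exqg terp vkmt xila uxk fext sds ydq
Hunk 2: at line 4 remove [yxqyi] add [jfkmw,wwgx] -> 16 lines: qrypm oao veinl bcy jfkmw wwgx ywgdk mwk exqg terp vkmt xila uxk fext sds ydq
Hunk 3: at line 7 remove [exqg,terp] add [rowxr] -> 15 lines: qrypm oao veinl bcy jfkmw wwgx ywgdk mwk rowxr vkmt xila uxk fext sds ydq
Hunk 4: at line 7 remove [rowxr] add [btcs,kjrab,fsuat] -> 17 lines: qrypm oao veinl bcy jfkmw wwgx ywgdk mwk btcs kjrab fsuat vkmt xila uxk fext sds ydq
Hunk 5: at line 4 remove [jfkmw,wwgx,ywgdk] add [ryu,wxs] -> 16 lines: qrypm oao veinl bcy ryu wxs mwk btcs kjrab fsuat vkmt xila uxk fext sds ydq

Answer: qrypm
oao
veinl
bcy
ryu
wxs
mwk
btcs
kjrab
fsuat
vkmt
xila
uxk
fext
sds
ydq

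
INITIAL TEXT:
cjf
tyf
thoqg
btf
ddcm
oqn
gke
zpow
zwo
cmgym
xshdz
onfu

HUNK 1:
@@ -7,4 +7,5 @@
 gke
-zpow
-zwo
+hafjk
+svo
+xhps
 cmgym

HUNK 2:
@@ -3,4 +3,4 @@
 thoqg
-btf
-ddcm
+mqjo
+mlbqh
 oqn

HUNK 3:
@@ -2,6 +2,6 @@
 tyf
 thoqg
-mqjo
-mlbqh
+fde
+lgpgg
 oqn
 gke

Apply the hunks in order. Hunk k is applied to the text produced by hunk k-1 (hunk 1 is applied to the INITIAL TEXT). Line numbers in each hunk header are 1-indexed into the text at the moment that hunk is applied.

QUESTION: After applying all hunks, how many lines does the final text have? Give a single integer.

Answer: 13

Derivation:
Hunk 1: at line 7 remove [zpow,zwo] add [hafjk,svo,xhps] -> 13 lines: cjf tyf thoqg btf ddcm oqn gke hafjk svo xhps cmgym xshdz onfu
Hunk 2: at line 3 remove [btf,ddcm] add [mqjo,mlbqh] -> 13 lines: cjf tyf thoqg mqjo mlbqh oqn gke hafjk svo xhps cmgym xshdz onfu
Hunk 3: at line 2 remove [mqjo,mlbqh] add [fde,lgpgg] -> 13 lines: cjf tyf thoqg fde lgpgg oqn gke hafjk svo xhps cmgym xshdz onfu
Final line count: 13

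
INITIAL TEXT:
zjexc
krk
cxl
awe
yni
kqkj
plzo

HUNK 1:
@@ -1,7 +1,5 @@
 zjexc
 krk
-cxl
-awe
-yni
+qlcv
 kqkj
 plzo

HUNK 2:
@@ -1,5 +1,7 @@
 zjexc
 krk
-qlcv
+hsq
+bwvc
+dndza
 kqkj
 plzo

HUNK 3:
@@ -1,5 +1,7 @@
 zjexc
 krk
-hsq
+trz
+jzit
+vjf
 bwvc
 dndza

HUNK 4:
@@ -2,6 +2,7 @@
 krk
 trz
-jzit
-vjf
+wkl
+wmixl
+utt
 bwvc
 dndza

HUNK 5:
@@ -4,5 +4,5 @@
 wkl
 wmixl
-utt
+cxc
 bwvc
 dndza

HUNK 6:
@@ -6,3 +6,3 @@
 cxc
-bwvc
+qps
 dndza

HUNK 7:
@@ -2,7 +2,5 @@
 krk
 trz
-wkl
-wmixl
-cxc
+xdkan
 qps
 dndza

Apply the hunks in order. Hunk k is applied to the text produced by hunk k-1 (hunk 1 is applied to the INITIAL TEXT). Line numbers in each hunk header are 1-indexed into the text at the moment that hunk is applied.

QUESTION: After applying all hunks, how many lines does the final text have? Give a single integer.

Answer: 8

Derivation:
Hunk 1: at line 1 remove [cxl,awe,yni] add [qlcv] -> 5 lines: zjexc krk qlcv kqkj plzo
Hunk 2: at line 1 remove [qlcv] add [hsq,bwvc,dndza] -> 7 lines: zjexc krk hsq bwvc dndza kqkj plzo
Hunk 3: at line 1 remove [hsq] add [trz,jzit,vjf] -> 9 lines: zjexc krk trz jzit vjf bwvc dndza kqkj plzo
Hunk 4: at line 2 remove [jzit,vjf] add [wkl,wmixl,utt] -> 10 lines: zjexc krk trz wkl wmixl utt bwvc dndza kqkj plzo
Hunk 5: at line 4 remove [utt] add [cxc] -> 10 lines: zjexc krk trz wkl wmixl cxc bwvc dndza kqkj plzo
Hunk 6: at line 6 remove [bwvc] add [qps] -> 10 lines: zjexc krk trz wkl wmixl cxc qps dndza kqkj plzo
Hunk 7: at line 2 remove [wkl,wmixl,cxc] add [xdkan] -> 8 lines: zjexc krk trz xdkan qps dndza kqkj plzo
Final line count: 8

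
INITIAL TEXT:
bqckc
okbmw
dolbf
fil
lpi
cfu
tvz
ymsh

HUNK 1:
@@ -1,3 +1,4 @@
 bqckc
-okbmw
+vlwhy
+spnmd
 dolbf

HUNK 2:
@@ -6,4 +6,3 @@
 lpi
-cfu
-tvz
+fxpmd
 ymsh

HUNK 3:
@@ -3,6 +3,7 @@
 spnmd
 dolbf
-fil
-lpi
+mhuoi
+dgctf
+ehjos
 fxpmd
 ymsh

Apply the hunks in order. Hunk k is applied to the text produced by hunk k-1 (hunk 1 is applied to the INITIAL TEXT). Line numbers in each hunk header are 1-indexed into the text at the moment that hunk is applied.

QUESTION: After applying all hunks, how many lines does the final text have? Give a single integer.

Hunk 1: at line 1 remove [okbmw] add [vlwhy,spnmd] -> 9 lines: bqckc vlwhy spnmd dolbf fil lpi cfu tvz ymsh
Hunk 2: at line 6 remove [cfu,tvz] add [fxpmd] -> 8 lines: bqckc vlwhy spnmd dolbf fil lpi fxpmd ymsh
Hunk 3: at line 3 remove [fil,lpi] add [mhuoi,dgctf,ehjos] -> 9 lines: bqckc vlwhy spnmd dolbf mhuoi dgctf ehjos fxpmd ymsh
Final line count: 9

Answer: 9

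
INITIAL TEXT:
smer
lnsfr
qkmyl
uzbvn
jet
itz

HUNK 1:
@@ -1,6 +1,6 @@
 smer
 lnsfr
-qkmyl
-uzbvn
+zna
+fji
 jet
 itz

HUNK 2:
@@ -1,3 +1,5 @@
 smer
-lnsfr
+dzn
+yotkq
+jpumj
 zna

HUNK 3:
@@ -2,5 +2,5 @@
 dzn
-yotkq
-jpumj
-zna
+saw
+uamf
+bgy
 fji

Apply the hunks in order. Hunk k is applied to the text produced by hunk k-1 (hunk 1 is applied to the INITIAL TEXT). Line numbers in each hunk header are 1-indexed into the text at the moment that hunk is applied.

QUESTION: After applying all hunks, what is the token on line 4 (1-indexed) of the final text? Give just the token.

Answer: uamf

Derivation:
Hunk 1: at line 1 remove [qkmyl,uzbvn] add [zna,fji] -> 6 lines: smer lnsfr zna fji jet itz
Hunk 2: at line 1 remove [lnsfr] add [dzn,yotkq,jpumj] -> 8 lines: smer dzn yotkq jpumj zna fji jet itz
Hunk 3: at line 2 remove [yotkq,jpumj,zna] add [saw,uamf,bgy] -> 8 lines: smer dzn saw uamf bgy fji jet itz
Final line 4: uamf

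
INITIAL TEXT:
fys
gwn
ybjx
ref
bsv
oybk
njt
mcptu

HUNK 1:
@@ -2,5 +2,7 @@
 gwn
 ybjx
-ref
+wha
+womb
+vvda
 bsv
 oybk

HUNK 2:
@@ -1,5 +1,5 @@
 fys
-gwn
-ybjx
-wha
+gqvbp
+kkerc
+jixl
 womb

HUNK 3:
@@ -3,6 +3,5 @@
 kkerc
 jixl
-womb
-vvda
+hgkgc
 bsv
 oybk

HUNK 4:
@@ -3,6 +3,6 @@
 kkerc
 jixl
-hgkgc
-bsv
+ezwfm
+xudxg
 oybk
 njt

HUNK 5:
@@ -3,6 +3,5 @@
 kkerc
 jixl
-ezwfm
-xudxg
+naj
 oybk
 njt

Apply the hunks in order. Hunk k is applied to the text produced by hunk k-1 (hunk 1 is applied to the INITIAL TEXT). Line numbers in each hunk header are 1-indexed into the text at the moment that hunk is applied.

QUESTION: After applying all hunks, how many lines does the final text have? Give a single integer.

Hunk 1: at line 2 remove [ref] add [wha,womb,vvda] -> 10 lines: fys gwn ybjx wha womb vvda bsv oybk njt mcptu
Hunk 2: at line 1 remove [gwn,ybjx,wha] add [gqvbp,kkerc,jixl] -> 10 lines: fys gqvbp kkerc jixl womb vvda bsv oybk njt mcptu
Hunk 3: at line 3 remove [womb,vvda] add [hgkgc] -> 9 lines: fys gqvbp kkerc jixl hgkgc bsv oybk njt mcptu
Hunk 4: at line 3 remove [hgkgc,bsv] add [ezwfm,xudxg] -> 9 lines: fys gqvbp kkerc jixl ezwfm xudxg oybk njt mcptu
Hunk 5: at line 3 remove [ezwfm,xudxg] add [naj] -> 8 lines: fys gqvbp kkerc jixl naj oybk njt mcptu
Final line count: 8

Answer: 8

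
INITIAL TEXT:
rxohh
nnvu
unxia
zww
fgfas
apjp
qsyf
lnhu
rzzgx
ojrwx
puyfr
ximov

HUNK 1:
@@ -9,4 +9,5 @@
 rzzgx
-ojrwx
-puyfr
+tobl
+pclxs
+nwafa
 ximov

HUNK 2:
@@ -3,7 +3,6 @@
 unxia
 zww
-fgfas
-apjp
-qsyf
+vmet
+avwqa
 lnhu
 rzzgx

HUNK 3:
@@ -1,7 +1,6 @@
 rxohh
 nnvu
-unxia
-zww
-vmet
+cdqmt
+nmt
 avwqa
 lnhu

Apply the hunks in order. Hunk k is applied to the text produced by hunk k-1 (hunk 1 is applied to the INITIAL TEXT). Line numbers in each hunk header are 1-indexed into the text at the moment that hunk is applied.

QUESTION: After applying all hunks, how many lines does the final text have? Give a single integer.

Hunk 1: at line 9 remove [ojrwx,puyfr] add [tobl,pclxs,nwafa] -> 13 lines: rxohh nnvu unxia zww fgfas apjp qsyf lnhu rzzgx tobl pclxs nwafa ximov
Hunk 2: at line 3 remove [fgfas,apjp,qsyf] add [vmet,avwqa] -> 12 lines: rxohh nnvu unxia zww vmet avwqa lnhu rzzgx tobl pclxs nwafa ximov
Hunk 3: at line 1 remove [unxia,zww,vmet] add [cdqmt,nmt] -> 11 lines: rxohh nnvu cdqmt nmt avwqa lnhu rzzgx tobl pclxs nwafa ximov
Final line count: 11

Answer: 11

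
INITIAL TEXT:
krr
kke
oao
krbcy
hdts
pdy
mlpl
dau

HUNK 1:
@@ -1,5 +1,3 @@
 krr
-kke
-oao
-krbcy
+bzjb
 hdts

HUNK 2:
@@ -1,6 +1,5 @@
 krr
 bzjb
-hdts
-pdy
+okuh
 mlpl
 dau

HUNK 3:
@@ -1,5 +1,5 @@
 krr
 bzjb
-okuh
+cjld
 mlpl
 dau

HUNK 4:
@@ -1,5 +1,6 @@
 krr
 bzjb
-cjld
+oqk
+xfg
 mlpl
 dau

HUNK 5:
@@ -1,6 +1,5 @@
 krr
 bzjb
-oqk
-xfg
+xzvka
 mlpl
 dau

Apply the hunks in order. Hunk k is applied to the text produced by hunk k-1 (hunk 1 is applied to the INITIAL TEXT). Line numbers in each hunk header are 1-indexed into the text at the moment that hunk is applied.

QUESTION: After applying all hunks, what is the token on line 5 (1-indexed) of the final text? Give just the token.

Hunk 1: at line 1 remove [kke,oao,krbcy] add [bzjb] -> 6 lines: krr bzjb hdts pdy mlpl dau
Hunk 2: at line 1 remove [hdts,pdy] add [okuh] -> 5 lines: krr bzjb okuh mlpl dau
Hunk 3: at line 1 remove [okuh] add [cjld] -> 5 lines: krr bzjb cjld mlpl dau
Hunk 4: at line 1 remove [cjld] add [oqk,xfg] -> 6 lines: krr bzjb oqk xfg mlpl dau
Hunk 5: at line 1 remove [oqk,xfg] add [xzvka] -> 5 lines: krr bzjb xzvka mlpl dau
Final line 5: dau

Answer: dau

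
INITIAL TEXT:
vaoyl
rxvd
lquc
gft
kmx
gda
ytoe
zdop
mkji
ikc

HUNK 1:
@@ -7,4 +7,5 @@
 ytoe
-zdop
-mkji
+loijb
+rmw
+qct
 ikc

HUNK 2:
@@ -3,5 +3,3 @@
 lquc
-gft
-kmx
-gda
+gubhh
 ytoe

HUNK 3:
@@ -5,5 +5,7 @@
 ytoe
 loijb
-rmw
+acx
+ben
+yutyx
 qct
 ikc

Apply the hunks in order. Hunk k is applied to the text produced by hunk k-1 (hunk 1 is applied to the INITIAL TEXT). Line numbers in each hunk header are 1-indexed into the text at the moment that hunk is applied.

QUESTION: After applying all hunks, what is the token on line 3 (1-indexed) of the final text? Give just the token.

Hunk 1: at line 7 remove [zdop,mkji] add [loijb,rmw,qct] -> 11 lines: vaoyl rxvd lquc gft kmx gda ytoe loijb rmw qct ikc
Hunk 2: at line 3 remove [gft,kmx,gda] add [gubhh] -> 9 lines: vaoyl rxvd lquc gubhh ytoe loijb rmw qct ikc
Hunk 3: at line 5 remove [rmw] add [acx,ben,yutyx] -> 11 lines: vaoyl rxvd lquc gubhh ytoe loijb acx ben yutyx qct ikc
Final line 3: lquc

Answer: lquc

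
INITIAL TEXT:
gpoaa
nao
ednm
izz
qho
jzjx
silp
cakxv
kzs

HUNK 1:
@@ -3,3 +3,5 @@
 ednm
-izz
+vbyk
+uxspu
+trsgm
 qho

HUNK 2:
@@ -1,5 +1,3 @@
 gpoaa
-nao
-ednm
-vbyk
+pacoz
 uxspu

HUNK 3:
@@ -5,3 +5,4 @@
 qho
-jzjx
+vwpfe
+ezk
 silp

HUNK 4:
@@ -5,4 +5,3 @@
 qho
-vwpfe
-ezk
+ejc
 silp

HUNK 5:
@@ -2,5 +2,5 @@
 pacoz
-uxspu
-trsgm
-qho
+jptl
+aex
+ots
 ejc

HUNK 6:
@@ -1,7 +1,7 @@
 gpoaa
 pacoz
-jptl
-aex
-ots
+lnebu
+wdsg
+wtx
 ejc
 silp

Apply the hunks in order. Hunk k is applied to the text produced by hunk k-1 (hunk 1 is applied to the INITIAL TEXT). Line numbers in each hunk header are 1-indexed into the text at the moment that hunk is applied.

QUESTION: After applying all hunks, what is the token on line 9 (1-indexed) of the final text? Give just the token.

Answer: kzs

Derivation:
Hunk 1: at line 3 remove [izz] add [vbyk,uxspu,trsgm] -> 11 lines: gpoaa nao ednm vbyk uxspu trsgm qho jzjx silp cakxv kzs
Hunk 2: at line 1 remove [nao,ednm,vbyk] add [pacoz] -> 9 lines: gpoaa pacoz uxspu trsgm qho jzjx silp cakxv kzs
Hunk 3: at line 5 remove [jzjx] add [vwpfe,ezk] -> 10 lines: gpoaa pacoz uxspu trsgm qho vwpfe ezk silp cakxv kzs
Hunk 4: at line 5 remove [vwpfe,ezk] add [ejc] -> 9 lines: gpoaa pacoz uxspu trsgm qho ejc silp cakxv kzs
Hunk 5: at line 2 remove [uxspu,trsgm,qho] add [jptl,aex,ots] -> 9 lines: gpoaa pacoz jptl aex ots ejc silp cakxv kzs
Hunk 6: at line 1 remove [jptl,aex,ots] add [lnebu,wdsg,wtx] -> 9 lines: gpoaa pacoz lnebu wdsg wtx ejc silp cakxv kzs
Final line 9: kzs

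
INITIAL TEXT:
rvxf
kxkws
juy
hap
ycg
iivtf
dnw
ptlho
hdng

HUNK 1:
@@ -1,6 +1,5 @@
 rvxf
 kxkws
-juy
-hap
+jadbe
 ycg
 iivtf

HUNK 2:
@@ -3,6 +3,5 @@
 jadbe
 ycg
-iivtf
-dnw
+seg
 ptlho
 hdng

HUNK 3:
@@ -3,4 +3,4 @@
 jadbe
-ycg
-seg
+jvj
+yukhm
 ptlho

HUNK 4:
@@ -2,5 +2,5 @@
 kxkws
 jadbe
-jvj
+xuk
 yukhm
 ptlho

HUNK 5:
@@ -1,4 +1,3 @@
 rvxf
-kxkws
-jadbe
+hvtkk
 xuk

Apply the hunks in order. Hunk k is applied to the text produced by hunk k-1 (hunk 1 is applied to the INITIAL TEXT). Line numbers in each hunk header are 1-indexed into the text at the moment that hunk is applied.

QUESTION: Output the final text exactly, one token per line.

Answer: rvxf
hvtkk
xuk
yukhm
ptlho
hdng

Derivation:
Hunk 1: at line 1 remove [juy,hap] add [jadbe] -> 8 lines: rvxf kxkws jadbe ycg iivtf dnw ptlho hdng
Hunk 2: at line 3 remove [iivtf,dnw] add [seg] -> 7 lines: rvxf kxkws jadbe ycg seg ptlho hdng
Hunk 3: at line 3 remove [ycg,seg] add [jvj,yukhm] -> 7 lines: rvxf kxkws jadbe jvj yukhm ptlho hdng
Hunk 4: at line 2 remove [jvj] add [xuk] -> 7 lines: rvxf kxkws jadbe xuk yukhm ptlho hdng
Hunk 5: at line 1 remove [kxkws,jadbe] add [hvtkk] -> 6 lines: rvxf hvtkk xuk yukhm ptlho hdng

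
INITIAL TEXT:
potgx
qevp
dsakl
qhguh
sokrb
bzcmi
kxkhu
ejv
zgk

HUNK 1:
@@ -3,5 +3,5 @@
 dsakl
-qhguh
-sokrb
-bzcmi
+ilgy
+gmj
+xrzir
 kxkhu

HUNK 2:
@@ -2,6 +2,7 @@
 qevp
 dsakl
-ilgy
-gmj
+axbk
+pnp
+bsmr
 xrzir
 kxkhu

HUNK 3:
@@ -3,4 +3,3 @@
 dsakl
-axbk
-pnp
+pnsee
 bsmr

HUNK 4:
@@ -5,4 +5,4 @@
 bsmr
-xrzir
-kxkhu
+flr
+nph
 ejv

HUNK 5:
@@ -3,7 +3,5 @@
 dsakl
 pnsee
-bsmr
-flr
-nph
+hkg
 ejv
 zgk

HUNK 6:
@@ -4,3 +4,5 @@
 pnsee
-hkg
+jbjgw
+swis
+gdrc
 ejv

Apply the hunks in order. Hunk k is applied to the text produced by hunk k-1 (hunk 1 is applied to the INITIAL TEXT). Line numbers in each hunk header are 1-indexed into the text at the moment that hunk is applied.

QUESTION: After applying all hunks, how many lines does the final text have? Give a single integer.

Hunk 1: at line 3 remove [qhguh,sokrb,bzcmi] add [ilgy,gmj,xrzir] -> 9 lines: potgx qevp dsakl ilgy gmj xrzir kxkhu ejv zgk
Hunk 2: at line 2 remove [ilgy,gmj] add [axbk,pnp,bsmr] -> 10 lines: potgx qevp dsakl axbk pnp bsmr xrzir kxkhu ejv zgk
Hunk 3: at line 3 remove [axbk,pnp] add [pnsee] -> 9 lines: potgx qevp dsakl pnsee bsmr xrzir kxkhu ejv zgk
Hunk 4: at line 5 remove [xrzir,kxkhu] add [flr,nph] -> 9 lines: potgx qevp dsakl pnsee bsmr flr nph ejv zgk
Hunk 5: at line 3 remove [bsmr,flr,nph] add [hkg] -> 7 lines: potgx qevp dsakl pnsee hkg ejv zgk
Hunk 6: at line 4 remove [hkg] add [jbjgw,swis,gdrc] -> 9 lines: potgx qevp dsakl pnsee jbjgw swis gdrc ejv zgk
Final line count: 9

Answer: 9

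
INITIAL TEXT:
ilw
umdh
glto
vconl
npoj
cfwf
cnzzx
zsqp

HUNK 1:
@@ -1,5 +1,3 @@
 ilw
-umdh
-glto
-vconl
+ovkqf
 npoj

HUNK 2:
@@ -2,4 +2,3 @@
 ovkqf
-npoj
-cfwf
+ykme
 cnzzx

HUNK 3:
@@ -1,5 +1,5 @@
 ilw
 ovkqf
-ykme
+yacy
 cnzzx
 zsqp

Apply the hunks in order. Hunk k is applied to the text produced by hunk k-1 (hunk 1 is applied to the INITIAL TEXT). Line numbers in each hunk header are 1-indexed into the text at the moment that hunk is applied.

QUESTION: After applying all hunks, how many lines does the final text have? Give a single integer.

Hunk 1: at line 1 remove [umdh,glto,vconl] add [ovkqf] -> 6 lines: ilw ovkqf npoj cfwf cnzzx zsqp
Hunk 2: at line 2 remove [npoj,cfwf] add [ykme] -> 5 lines: ilw ovkqf ykme cnzzx zsqp
Hunk 3: at line 1 remove [ykme] add [yacy] -> 5 lines: ilw ovkqf yacy cnzzx zsqp
Final line count: 5

Answer: 5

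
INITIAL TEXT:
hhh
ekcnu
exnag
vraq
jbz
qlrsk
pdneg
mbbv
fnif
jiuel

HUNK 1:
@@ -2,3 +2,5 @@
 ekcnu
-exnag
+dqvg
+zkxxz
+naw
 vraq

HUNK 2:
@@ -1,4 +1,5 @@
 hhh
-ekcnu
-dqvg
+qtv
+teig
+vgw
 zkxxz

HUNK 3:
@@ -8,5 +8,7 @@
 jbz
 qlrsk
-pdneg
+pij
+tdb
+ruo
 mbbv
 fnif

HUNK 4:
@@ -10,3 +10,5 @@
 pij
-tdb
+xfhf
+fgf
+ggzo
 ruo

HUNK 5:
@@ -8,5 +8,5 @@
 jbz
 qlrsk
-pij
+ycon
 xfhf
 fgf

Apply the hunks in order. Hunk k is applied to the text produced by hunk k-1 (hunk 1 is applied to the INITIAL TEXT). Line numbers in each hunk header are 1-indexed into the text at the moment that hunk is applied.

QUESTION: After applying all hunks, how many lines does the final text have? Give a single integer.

Answer: 17

Derivation:
Hunk 1: at line 2 remove [exnag] add [dqvg,zkxxz,naw] -> 12 lines: hhh ekcnu dqvg zkxxz naw vraq jbz qlrsk pdneg mbbv fnif jiuel
Hunk 2: at line 1 remove [ekcnu,dqvg] add [qtv,teig,vgw] -> 13 lines: hhh qtv teig vgw zkxxz naw vraq jbz qlrsk pdneg mbbv fnif jiuel
Hunk 3: at line 8 remove [pdneg] add [pij,tdb,ruo] -> 15 lines: hhh qtv teig vgw zkxxz naw vraq jbz qlrsk pij tdb ruo mbbv fnif jiuel
Hunk 4: at line 10 remove [tdb] add [xfhf,fgf,ggzo] -> 17 lines: hhh qtv teig vgw zkxxz naw vraq jbz qlrsk pij xfhf fgf ggzo ruo mbbv fnif jiuel
Hunk 5: at line 8 remove [pij] add [ycon] -> 17 lines: hhh qtv teig vgw zkxxz naw vraq jbz qlrsk ycon xfhf fgf ggzo ruo mbbv fnif jiuel
Final line count: 17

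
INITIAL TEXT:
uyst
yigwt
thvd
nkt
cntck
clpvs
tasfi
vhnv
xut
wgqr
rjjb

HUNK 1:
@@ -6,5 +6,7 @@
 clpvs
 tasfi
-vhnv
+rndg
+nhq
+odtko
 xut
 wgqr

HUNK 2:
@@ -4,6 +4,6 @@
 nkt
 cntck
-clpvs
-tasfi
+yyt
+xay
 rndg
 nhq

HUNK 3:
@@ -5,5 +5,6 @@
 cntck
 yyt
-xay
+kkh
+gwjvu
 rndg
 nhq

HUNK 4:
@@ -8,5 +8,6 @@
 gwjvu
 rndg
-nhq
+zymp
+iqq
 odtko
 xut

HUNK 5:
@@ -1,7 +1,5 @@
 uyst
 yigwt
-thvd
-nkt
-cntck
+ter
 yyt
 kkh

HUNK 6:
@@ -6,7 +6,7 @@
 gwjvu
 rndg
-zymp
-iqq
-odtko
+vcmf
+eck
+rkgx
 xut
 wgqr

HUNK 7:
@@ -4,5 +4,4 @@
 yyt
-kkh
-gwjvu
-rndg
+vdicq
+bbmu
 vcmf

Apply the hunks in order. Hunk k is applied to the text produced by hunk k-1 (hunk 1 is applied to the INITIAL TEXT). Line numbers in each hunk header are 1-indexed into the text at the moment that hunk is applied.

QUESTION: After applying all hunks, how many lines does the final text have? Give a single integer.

Hunk 1: at line 6 remove [vhnv] add [rndg,nhq,odtko] -> 13 lines: uyst yigwt thvd nkt cntck clpvs tasfi rndg nhq odtko xut wgqr rjjb
Hunk 2: at line 4 remove [clpvs,tasfi] add [yyt,xay] -> 13 lines: uyst yigwt thvd nkt cntck yyt xay rndg nhq odtko xut wgqr rjjb
Hunk 3: at line 5 remove [xay] add [kkh,gwjvu] -> 14 lines: uyst yigwt thvd nkt cntck yyt kkh gwjvu rndg nhq odtko xut wgqr rjjb
Hunk 4: at line 8 remove [nhq] add [zymp,iqq] -> 15 lines: uyst yigwt thvd nkt cntck yyt kkh gwjvu rndg zymp iqq odtko xut wgqr rjjb
Hunk 5: at line 1 remove [thvd,nkt,cntck] add [ter] -> 13 lines: uyst yigwt ter yyt kkh gwjvu rndg zymp iqq odtko xut wgqr rjjb
Hunk 6: at line 6 remove [zymp,iqq,odtko] add [vcmf,eck,rkgx] -> 13 lines: uyst yigwt ter yyt kkh gwjvu rndg vcmf eck rkgx xut wgqr rjjb
Hunk 7: at line 4 remove [kkh,gwjvu,rndg] add [vdicq,bbmu] -> 12 lines: uyst yigwt ter yyt vdicq bbmu vcmf eck rkgx xut wgqr rjjb
Final line count: 12

Answer: 12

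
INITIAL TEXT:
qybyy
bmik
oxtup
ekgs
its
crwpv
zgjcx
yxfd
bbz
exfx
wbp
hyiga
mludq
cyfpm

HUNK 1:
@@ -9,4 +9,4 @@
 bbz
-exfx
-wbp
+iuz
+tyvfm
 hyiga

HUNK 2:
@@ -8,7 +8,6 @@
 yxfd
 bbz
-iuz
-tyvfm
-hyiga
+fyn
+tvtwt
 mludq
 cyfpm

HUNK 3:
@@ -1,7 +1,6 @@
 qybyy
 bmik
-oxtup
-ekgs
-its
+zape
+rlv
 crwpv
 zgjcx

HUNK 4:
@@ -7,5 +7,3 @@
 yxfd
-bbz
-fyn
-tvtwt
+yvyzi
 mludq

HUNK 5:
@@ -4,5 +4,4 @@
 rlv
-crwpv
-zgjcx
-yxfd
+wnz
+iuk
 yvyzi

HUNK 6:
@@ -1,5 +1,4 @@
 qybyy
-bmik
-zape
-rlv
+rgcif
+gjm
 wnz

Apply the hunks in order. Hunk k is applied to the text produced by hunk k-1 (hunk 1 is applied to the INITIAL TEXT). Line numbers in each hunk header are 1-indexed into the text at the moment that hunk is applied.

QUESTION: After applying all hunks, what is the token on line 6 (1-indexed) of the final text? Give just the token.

Answer: yvyzi

Derivation:
Hunk 1: at line 9 remove [exfx,wbp] add [iuz,tyvfm] -> 14 lines: qybyy bmik oxtup ekgs its crwpv zgjcx yxfd bbz iuz tyvfm hyiga mludq cyfpm
Hunk 2: at line 8 remove [iuz,tyvfm,hyiga] add [fyn,tvtwt] -> 13 lines: qybyy bmik oxtup ekgs its crwpv zgjcx yxfd bbz fyn tvtwt mludq cyfpm
Hunk 3: at line 1 remove [oxtup,ekgs,its] add [zape,rlv] -> 12 lines: qybyy bmik zape rlv crwpv zgjcx yxfd bbz fyn tvtwt mludq cyfpm
Hunk 4: at line 7 remove [bbz,fyn,tvtwt] add [yvyzi] -> 10 lines: qybyy bmik zape rlv crwpv zgjcx yxfd yvyzi mludq cyfpm
Hunk 5: at line 4 remove [crwpv,zgjcx,yxfd] add [wnz,iuk] -> 9 lines: qybyy bmik zape rlv wnz iuk yvyzi mludq cyfpm
Hunk 6: at line 1 remove [bmik,zape,rlv] add [rgcif,gjm] -> 8 lines: qybyy rgcif gjm wnz iuk yvyzi mludq cyfpm
Final line 6: yvyzi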